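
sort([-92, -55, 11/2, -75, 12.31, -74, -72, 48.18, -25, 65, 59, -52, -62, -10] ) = [-92, -75, -74, -72, -62, -55, -52, -25, -10, 11/2, 12.31, 48.18, 59, 65] 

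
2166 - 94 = 2072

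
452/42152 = 113/10538 ≈ 0.0107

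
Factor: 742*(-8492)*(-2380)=2^5*5^1*7^2*11^1*17^1*53^1*193^1=14996532320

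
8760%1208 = 304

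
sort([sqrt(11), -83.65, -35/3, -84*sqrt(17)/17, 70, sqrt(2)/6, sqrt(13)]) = [-83.65, -84*sqrt(17)/17, -35/3, sqrt(2)/6, sqrt(11), sqrt(13), 70]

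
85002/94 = 904 + 13/47 ≈ 904.28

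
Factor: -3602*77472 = -1*2^6*3^2*269^1*1801^1 = -279054144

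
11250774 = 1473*7638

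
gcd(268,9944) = 4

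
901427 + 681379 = 1582806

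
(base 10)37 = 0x25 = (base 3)1101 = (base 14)29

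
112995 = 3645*31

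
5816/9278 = 2908/4639 ≈ 0.627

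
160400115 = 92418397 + 67981718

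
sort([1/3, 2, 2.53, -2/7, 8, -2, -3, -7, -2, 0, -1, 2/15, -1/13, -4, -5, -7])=[-7, -7, -5, -4, -3, -2, -2, -1, -2/7, -1/13, 0, 2/15, 1/3, 2, 2.53, 8]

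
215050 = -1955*(-110)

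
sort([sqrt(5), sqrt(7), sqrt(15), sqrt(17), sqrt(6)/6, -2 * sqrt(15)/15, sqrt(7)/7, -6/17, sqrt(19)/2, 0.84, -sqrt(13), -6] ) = [-6, -sqrt(13), -2 * sqrt(15)/15, -6/17, sqrt(7)/7, sqrt(6)/6, 0.84, sqrt(19)/2, sqrt(5), sqrt(7), sqrt(15), sqrt(17)] 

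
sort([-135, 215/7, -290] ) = [-290, -135, 215/7] 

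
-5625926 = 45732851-51358777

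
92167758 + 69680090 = 161847848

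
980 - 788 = 192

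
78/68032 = 39/34016 ≈ 0.00115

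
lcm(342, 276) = 15732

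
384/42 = 64/7 ≈ 9.14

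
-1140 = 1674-2814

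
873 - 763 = 110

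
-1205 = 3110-4315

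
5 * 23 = 115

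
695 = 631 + 64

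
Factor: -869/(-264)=2^(-3)*3^(-1)*79^1=79/24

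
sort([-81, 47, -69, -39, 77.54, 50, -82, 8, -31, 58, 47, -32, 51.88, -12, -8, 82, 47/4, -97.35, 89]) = [-97.35, -82, -81, -69, -39, -32, -31, -12, -8, 8, 47/4, 47, 47, 50, 51.88, 58, 77.54, 82, 89]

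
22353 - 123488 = -101135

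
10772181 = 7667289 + 3104892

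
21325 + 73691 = 95016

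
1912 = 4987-3075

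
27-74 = -47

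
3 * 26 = 78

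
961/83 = 11 + 48/83 ≈ 11.58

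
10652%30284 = 10652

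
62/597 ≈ 0.104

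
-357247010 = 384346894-741593904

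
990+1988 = 2978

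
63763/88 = 724 + 51/88 ≈ 724.58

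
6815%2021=752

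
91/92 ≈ 0.989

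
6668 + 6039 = 12707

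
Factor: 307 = 307^1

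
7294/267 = 27 + 85/267 ≈ 27.32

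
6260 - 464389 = -458129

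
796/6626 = 398/3313 ≈ 0.120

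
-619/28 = -22 - 3/28 ≈ -22.11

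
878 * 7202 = 6323356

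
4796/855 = 5 + 521/855 ≈ 5.61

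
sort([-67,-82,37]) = [-82,-67,37]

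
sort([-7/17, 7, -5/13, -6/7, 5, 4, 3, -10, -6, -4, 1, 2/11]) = [-10, -6, -4, -6/7, -7/17, -5/13, 2/11, 1, 3, 4, 5, 7]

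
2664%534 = 528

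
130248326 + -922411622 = -792163296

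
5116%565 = 31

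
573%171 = 60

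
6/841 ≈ 0.00713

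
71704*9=645336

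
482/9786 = 241/4893 ≈ 0.0493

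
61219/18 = 3401 + 1/18 ≈ 3401.06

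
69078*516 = 35644248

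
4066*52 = 211432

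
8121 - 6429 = 1692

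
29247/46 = 635 + 37/46 ≈ 635.80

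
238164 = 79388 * 3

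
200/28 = 7 + 1/7 ≈ 7.14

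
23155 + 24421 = 47576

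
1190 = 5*238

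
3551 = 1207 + 2344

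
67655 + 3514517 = 3582172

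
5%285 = 5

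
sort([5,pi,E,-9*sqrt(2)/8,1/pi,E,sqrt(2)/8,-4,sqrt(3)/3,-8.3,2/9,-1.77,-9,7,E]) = [-9,-8.3,-4,-1.77,-9*sqrt(2)/8,sqrt(2)/8,2/9,1/pi,sqrt(3)/3,E,E,E,pi,5,7]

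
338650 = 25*13546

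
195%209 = 195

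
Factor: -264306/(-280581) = 2^1 * 7^1 * 29^1 * 431^(-1) = 406/431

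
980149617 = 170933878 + 809215739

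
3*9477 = 28431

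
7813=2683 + 5130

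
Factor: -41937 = -1 * 3^1 * 7^1 * 1997^1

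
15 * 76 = 1140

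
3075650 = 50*61513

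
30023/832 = 36+71/832 ≈ 36.09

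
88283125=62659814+25623311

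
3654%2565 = 1089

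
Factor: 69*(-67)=-1*3^1*23^1*67^1=-4623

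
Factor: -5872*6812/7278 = -1*2^5*3^(-1)*13^1*131^1*367^1*1213^(-1) = -20000032/3639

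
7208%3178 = 852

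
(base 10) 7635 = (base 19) 122g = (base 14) 2ad5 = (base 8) 16723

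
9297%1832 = 137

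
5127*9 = 46143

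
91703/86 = 1066 + 27/86≈1066.31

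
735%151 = 131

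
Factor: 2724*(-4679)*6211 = -1*2^2*3^1*227^1*4679^1*6211^1 = -79162896756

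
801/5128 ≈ 0.156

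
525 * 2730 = 1433250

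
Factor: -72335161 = -1*23^1*431^1*7297^1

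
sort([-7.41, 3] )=[-7.41, 3] 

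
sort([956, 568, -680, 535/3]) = [-680, 535/3, 568, 956]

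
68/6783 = 4/399 ≈ 0.0100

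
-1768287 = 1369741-3138028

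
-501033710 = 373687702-874721412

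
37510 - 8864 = 28646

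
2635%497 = 150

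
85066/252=337 + 71/126 ≈ 337.56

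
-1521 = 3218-4739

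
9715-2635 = 7080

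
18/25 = 0.72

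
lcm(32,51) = 1632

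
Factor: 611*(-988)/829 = -1*2^2*13^2*19^1*47^1*829^(-1) = -603668/829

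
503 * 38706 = 19469118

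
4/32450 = 2/16225 ≈ 0.000123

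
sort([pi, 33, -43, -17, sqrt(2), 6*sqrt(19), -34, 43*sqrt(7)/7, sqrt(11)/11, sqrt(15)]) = [-43, -34, -17, sqrt(11)/11, sqrt(2), pi, sqrt(15), 43*sqrt(7)/7, 6*sqrt(19), 33]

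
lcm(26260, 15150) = 393900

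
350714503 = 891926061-541211558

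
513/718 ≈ 0.714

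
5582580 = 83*67260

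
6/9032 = 3/4516 ≈ 0.000664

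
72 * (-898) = -64656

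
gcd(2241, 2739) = 249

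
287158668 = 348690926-61532258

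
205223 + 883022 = 1088245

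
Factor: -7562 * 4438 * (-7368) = 2^5 * 3^1 * 7^1 * 19^1 * 199^1 * 307^1 * 317^1 = 247271229408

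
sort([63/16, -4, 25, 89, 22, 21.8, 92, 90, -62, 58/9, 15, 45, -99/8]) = [-62, -99/8, -4, 63/16, 58/9, 15, 21.8, 22, 25, 45, 89, 90, 92]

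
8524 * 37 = 315388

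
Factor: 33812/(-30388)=-1 * 71^(-1) * 79^1=-79/71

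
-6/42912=-1/7152 ≈ -0.000140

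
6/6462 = 1/1077 ≈ 0.000929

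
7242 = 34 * 213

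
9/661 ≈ 0.0136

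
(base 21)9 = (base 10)9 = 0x9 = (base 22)9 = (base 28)9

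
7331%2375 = 206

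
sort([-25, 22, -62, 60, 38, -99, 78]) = [-99, -62, -25, 22, 38, 60, 78]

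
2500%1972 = 528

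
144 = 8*18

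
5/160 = 1/32 ≈ 0.0313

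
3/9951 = 1/3317 ≈ 0.000301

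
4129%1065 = 934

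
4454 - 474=3980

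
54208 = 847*64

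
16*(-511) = -8176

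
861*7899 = 6801039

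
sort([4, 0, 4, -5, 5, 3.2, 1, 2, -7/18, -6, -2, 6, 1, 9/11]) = [-6, -5, -2, -7/18, 0, 9/11, 1, 1, 2, 3.2, 4, 4, 5, 6]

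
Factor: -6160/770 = -1 * 2^3 = -8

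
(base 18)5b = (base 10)101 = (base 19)56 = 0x65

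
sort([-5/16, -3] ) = [-3, -5/16] 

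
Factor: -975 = -1 * 3^1 * 5^2 * 13^1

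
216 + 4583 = 4799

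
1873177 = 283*6619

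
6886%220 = 66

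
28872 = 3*9624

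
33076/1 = 33076 = 33076.00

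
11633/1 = 11633 = 11633.00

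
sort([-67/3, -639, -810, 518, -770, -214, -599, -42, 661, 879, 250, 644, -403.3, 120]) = [-810, -770, -639, -599, -403.3, -214, -42, -67/3, 120, 250, 518, 644, 661, 879]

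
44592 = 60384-15792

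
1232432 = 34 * 36248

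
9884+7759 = 17643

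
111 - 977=-866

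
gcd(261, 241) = 1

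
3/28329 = 1/9443 ≈ 0.000106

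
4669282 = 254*18383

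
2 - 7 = -5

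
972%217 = 104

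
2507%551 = 303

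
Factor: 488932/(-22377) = -1 * 2^2 * 3^(-1) * 31^1 * 3943^1 * 7459^(-1) 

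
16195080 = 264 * 61345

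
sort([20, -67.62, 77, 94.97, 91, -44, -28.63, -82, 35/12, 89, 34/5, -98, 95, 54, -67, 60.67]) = [-98, -82, -67.62, -67, -44, -28.63, 35/12, 34/5, 20, 54, 60.67, 77, 89, 91, 94.97, 95]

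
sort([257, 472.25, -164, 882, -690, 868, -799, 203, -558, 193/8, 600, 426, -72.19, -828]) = [-828, -799, -690, -558, -164, -72.19, 193/8, 203, 257, 426, 472.25, 600, 868, 882]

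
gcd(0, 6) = 6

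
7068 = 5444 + 1624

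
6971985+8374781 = 15346766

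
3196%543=481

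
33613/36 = 933 + 25/36 ≈ 933.69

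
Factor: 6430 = 2^1*5^1*643^1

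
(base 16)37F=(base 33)R4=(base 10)895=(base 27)164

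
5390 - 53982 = -48592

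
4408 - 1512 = 2896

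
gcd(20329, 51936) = 1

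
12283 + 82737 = 95020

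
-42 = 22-64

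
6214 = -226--6440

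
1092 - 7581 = -6489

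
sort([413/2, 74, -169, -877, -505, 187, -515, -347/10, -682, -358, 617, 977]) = [-877, -682, -515, -505, -358, -169, -347/10, 74, 187, 413/2, 617, 977]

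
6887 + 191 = 7078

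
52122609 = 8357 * 6237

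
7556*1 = 7556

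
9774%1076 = 90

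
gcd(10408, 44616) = 8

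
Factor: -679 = -1 * 7^1 * 97^1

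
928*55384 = 51396352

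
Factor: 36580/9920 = 2^(-4)*59^1 = 59/16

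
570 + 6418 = 6988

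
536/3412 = 134/853 ≈ 0.157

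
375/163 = 2 + 49/163 ≈ 2.30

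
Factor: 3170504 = 2^3*23^1*17231^1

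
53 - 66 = -13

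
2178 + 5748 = 7926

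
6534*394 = 2574396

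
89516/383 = 233 + 277/383 ≈ 233.72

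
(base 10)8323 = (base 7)33160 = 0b10000010000011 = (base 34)76r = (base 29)9q0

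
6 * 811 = 4866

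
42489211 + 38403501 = 80892712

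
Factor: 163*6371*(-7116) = -1*2^2*3^1*23^1*163^1*277^1*593^1 = -7389773868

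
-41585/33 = -1260-5/33 ≈ -1260.15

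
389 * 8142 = 3167238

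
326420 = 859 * 380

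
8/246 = 4/123 ≈ 0.0325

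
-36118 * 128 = -4623104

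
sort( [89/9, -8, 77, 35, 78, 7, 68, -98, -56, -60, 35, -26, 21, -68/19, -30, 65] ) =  [-98, -60, -56, -30, -26, -8, -68/19, 7, 89/9, 21, 35, 35, 65, 68, 77, 78] 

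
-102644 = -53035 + -49609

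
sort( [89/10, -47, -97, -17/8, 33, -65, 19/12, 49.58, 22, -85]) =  [-97, -85, -65, -47, -17/8, 19/12, 89/10, 22, 33, 49.58]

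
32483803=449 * 72347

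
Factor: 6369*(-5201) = -1*3^1*7^1*11^1*193^1*743^1 = -33125169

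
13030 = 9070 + 3960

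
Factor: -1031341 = -1 * 257^1 * 4013^1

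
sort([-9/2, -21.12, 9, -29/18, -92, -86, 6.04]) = [-92, -86, -21.12, -9/2, -29/18, 6.04, 9]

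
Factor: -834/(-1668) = 2^(-1) = 1/2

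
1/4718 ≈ 0.000212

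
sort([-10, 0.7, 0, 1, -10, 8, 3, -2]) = [-10, -10, -2, 0, 0.7, 1, 3, 8]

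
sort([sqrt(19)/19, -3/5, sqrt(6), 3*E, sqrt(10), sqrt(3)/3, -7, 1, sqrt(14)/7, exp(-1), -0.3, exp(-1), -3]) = [-7, -3, -3/5, -0.3, sqrt(19)/19, exp(-1), exp(-1), sqrt(14)/7, sqrt(3)/3, 1, sqrt(6), sqrt(10), 3*E]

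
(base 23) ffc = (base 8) 20144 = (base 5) 231132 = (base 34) 75u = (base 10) 8292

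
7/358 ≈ 0.0196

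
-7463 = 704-8167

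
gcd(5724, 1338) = 6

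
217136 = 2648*82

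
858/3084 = 143/514 ≈ 0.278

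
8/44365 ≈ 0.000180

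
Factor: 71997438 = 2^1*3^1*31^1*387083^1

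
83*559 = 46397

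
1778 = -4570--6348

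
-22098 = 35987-58085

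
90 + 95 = 185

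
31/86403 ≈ 0.000359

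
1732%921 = 811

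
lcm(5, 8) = 40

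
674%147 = 86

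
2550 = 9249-6699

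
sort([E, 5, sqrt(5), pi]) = [sqrt(5), E, pi, 5]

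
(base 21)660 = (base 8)5324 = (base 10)2772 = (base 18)8a0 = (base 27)3li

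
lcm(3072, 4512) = 144384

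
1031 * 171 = 176301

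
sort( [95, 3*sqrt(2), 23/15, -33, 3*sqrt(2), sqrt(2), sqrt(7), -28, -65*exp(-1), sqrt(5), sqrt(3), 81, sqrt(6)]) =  [-33, -28, -65*exp(-1), sqrt(2), 23/15, sqrt(3), sqrt(5), sqrt(6), sqrt(7), 3*sqrt(2), 3*sqrt(2), 81, 95]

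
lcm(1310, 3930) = 3930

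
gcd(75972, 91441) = 1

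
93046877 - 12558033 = 80488844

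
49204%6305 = 5069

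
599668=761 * 788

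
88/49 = 1 + 39/49 ≈ 1.80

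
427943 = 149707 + 278236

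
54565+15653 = 70218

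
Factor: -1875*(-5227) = 3^1*5^4*5227^1 = 9800625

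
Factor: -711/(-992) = 2^(-5) * 3^2 * 31^(-1) * 79^1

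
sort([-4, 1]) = [-4, 1]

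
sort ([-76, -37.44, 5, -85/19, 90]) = [-76, -37.44, -85/19, 5, 90]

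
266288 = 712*374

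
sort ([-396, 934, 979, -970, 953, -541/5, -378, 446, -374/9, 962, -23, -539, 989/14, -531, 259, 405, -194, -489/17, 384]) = [-970, -539, -531, -396, -378, -194, -541/5, -374/9, -489/17, -23, 989/14, 259, 384, 405, 446, 934, 953, 962, 979]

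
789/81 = 263/27 ≈ 9.74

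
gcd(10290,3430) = 3430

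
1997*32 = 63904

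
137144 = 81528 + 55616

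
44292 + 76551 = 120843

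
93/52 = 1 + 41/52 ≈ 1.79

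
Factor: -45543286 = -1 * 2^1 * 22771643^1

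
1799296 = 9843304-8044008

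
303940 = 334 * 910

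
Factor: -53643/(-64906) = 2^(-1) * 3^1 * 17^(-1) * 23^(-1) * 83^(-1) * 17881^1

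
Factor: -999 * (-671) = 3^3 * 11^1 * 37^1 * 61^1 = 670329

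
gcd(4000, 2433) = 1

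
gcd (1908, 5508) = 36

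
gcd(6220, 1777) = 1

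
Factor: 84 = 2^2*3^1*7^1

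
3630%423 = 246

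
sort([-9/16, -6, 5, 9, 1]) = [-6, -9/16, 1, 5, 9]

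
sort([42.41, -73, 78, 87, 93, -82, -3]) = [-82, -73, -3, 42.41, 78, 87, 93]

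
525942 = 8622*61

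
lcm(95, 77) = 7315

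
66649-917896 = -851247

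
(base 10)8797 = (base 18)192d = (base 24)f6d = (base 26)d09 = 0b10001001011101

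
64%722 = 64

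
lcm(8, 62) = 248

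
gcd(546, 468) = 78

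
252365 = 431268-178903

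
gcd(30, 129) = 3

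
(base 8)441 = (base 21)dg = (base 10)289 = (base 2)100100001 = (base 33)8p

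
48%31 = 17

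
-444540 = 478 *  (-930)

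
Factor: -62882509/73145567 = -1 * 11^(-1) * 107^1 * 1327^(-1) * 5011^(-1) * 587687^1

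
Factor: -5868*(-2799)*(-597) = -1*2^2*3^5*163^1*199^1*311^1 = -9805445604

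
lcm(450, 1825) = 32850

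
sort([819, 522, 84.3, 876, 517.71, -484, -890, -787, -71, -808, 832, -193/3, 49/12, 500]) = [-890, -808, -787, -484, -71, -193/3, 49/12, 84.3, 500, 517.71, 522, 819, 832, 876]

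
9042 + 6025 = 15067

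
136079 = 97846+38233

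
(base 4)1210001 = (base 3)22210002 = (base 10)6401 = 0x1901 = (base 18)11db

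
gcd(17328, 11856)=912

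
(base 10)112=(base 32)3g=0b1110000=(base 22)52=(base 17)6a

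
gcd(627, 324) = 3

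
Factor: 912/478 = 2^3 * 3^1 * 19^1 * 239^ (-1) = 456/239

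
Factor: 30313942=2^1 * 1871^1 * 8101^1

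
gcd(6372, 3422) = 118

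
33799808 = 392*86224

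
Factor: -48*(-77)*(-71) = -1*2^4*3^1*7^1*11^1*71^1 = -262416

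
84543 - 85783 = -1240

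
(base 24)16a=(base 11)604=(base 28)q2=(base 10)730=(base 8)1332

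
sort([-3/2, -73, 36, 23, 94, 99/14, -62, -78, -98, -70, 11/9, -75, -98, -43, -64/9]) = [-98, -98, -78, -75, -73, -70, -62, -43, -64/9, -3/2, 11/9, 99/14, 23, 36, 94]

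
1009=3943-2934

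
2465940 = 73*33780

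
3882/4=970 + 1/2=970.50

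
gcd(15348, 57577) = 1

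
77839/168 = 463 + 55/168 ≈ 463.33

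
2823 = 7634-4811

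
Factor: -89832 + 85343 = -1*67^2 = -4489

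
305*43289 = 13203145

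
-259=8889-9148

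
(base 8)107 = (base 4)1013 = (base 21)38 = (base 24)2n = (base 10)71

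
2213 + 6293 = 8506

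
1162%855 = 307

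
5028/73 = 68 + 64/73 ≈ 68.88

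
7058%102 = 20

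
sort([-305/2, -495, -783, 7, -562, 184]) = [-783, -562, -495, -305/2, 7, 184]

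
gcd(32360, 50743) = 1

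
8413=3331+5082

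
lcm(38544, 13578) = 1194864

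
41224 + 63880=105104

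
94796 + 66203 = 160999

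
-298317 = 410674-708991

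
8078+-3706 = 4372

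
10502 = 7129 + 3373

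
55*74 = 4070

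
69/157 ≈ 0.439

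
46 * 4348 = 200008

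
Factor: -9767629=-1*9767629^1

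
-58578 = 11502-70080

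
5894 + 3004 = 8898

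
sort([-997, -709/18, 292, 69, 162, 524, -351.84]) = [-997, -351.84, -709/18, 69, 162, 292, 524]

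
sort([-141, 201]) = [-141, 201]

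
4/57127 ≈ 0.0000700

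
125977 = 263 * 479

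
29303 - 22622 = 6681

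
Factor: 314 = 2^1 * 157^1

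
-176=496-672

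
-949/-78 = 73/6 ≈ 12.17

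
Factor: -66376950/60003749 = -1 * 2^1 * 3^1 * 5^2 * 13^(-1) * 41^1 * 43^1 * 251^1 * 4615673^(-1)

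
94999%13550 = 149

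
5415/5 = 1083 = 1083.00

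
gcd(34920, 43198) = 2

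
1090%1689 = 1090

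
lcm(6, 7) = 42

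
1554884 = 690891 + 863993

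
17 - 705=-688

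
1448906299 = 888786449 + 560119850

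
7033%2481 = 2071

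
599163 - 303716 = 295447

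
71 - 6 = 65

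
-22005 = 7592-29597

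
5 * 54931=274655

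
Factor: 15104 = 2^8*59^1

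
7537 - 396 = 7141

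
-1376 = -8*172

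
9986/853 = 11 + 603/853 ≈ 11.71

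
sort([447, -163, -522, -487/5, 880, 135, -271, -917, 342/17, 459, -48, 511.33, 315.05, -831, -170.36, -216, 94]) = [-917, -831, -522, -271, -216, -170.36, -163, -487/5, -48, 342/17, 94, 135, 315.05, 447, 459, 511.33, 880]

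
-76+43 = -33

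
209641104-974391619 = -764750515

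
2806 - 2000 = 806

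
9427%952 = 859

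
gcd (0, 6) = 6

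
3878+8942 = 12820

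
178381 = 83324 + 95057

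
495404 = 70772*7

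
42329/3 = 14109 + 2/3 ≈ 14109.67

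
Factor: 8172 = 2^2*3^2*227^1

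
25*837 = 20925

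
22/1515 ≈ 0.0145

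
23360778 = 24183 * 966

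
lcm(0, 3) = 0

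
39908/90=19954/45 ≈ 443.42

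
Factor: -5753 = -1*11^1*523^1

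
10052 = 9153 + 899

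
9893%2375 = 393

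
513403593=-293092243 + 806495836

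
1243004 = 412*3017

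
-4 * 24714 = -98856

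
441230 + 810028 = 1251258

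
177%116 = 61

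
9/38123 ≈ 0.000236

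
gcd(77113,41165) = 1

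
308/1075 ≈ 0.287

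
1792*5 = 8960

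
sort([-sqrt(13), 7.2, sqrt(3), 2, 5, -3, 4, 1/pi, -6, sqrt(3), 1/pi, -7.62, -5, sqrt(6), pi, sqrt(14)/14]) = [-7.62, -6, -5, -sqrt(13), -3, sqrt(14)/14, 1/pi, 1/pi, sqrt(3), sqrt(3), 2, sqrt(6), pi, 4, 5, 7.2]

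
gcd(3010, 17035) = 5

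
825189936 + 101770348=926960284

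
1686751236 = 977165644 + 709585592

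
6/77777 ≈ 0.0000771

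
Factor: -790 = -1 * 2^1 * 5^1 * 79^1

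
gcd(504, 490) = 14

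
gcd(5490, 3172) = 122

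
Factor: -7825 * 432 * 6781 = -1 * 2^4 * 3^3 * 5^2 * 313^1 * 6781^1 = -22922492400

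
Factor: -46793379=-1 * 3^1 * 157^1 * 99349^1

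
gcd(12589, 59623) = 1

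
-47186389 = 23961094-71147483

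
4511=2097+2414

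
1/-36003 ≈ -0.0000278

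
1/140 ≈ 0.00714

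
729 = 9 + 720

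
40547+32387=72934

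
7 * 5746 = 40222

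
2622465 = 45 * 58277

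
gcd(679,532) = 7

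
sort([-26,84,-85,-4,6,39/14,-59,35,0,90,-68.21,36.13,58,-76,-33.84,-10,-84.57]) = [-85,-84.57,-76,-68.21,-59,-33.84,-26,-10,-4,0,39/14,6,35,36.13,58,84,90]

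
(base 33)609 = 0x198f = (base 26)9hh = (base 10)6543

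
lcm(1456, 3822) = 30576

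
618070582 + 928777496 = 1546848078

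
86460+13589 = 100049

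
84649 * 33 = 2793417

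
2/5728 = 1/2864 ≈ 0.000349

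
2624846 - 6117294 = -3492448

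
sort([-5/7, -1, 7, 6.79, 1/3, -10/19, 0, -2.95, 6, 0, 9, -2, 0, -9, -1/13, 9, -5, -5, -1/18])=[-9, -5, -5, -2.95, -2, -1, -5/7, -10/19, -1/13, -1/18, 0, 0, 0, 1/3, 6, 6.79, 7, 9, 9]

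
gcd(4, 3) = 1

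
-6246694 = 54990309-61237003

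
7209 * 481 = 3467529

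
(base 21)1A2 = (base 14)349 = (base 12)465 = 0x28D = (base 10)653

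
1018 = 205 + 813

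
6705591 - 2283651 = 4421940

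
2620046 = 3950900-1330854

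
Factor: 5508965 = 5^1*7^1*11^1*41^1*349^1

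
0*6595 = 0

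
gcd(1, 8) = 1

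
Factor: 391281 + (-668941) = -1*2^2*5^1*13883^1 = -277660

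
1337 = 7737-6400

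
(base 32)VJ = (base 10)1011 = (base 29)15P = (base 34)TP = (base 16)3F3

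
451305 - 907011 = -455706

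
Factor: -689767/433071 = -1*3^(-2)*13^1*97^1*547^1*48119^(-1)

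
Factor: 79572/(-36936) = -1 * 2^(-1) * 3^(-4) * 349^1 = -349/162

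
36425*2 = 72850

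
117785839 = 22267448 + 95518391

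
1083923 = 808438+275485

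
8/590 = 4/295 ≈ 0.0136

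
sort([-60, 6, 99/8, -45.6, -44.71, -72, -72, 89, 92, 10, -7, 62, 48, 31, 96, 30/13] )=[-72, -72, -60, -45.6, -44.71, -7, 30/13, 6, 10, 99/8, 31, 48, 62, 89, 92, 96] 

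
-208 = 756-964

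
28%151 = 28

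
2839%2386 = 453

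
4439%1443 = 110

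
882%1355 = 882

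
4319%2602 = 1717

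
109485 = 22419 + 87066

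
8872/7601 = 1 + 1271/7601 ≈ 1.17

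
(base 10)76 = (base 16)4c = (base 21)3d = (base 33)2a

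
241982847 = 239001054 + 2981793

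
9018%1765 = 193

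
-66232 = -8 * 8279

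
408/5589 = 136/1863 ≈ 0.0730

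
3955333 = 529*7477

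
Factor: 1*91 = 7^1*13^1 = 91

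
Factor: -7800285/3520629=-1*3^(-1)*5^1*7^(-1)*29^(-1)*41^(-1)*47^(-1)*520019^1=-2600095/1173543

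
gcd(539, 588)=49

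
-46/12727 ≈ -0.00361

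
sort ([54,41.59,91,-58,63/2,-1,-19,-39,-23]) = [-58,-39,-23,-19,-1,63/2,41.59,54,91]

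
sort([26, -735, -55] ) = [-735, -55, 26] 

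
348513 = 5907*59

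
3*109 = 327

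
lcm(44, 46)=1012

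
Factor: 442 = 2^1 * 13^1 * 17^1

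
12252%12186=66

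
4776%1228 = 1092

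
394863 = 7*56409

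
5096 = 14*364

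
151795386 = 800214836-648419450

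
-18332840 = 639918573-658251413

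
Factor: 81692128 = 2^5 * 7^1 * 347^1 * 1051^1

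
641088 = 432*1484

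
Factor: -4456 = -1 * 2^3 * 557^1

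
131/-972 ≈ -0.135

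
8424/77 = 109 + 31/77 ≈ 109.40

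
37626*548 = 20619048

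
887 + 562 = 1449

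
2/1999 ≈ 0.00100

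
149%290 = 149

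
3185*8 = 25480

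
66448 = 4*16612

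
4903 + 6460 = 11363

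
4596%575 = 571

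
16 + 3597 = 3613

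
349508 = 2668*131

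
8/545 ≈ 0.0147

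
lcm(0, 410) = 0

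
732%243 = 3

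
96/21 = 4 + 4/7 ≈ 4.57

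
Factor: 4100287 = 41^1*97^1*1031^1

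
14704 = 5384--9320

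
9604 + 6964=16568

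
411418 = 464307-52889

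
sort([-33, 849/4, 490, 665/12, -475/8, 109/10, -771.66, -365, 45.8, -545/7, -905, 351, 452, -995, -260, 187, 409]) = [-995, -905, -771.66, -365, -260, -545/7, -475/8, -33, 109/10, 45.8, 665/12, 187, 849/4, 351, 409, 452, 490]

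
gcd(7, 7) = 7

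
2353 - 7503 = -5150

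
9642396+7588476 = 17230872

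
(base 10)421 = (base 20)111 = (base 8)645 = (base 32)d5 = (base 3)120121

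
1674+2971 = 4645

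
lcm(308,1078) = 2156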